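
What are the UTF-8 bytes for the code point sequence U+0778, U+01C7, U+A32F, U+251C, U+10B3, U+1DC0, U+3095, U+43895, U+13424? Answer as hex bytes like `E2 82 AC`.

U+0778: 2-byte form → DD B8.
U+01C7: 2-byte form → C7 87.
U+A32F: 3-byte form → EA 8C AF.
U+251C: 3-byte form → E2 94 9C.
U+10B3: 3-byte form → E1 82 B3.
U+1DC0: 3-byte form → E1 B7 80.
U+3095: 3-byte form → E3 82 95.
U+43895: 4-byte form → F1 83 A2 95.
U+13424: 4-byte form → F0 93 90 A4.
Concatenated (27 bytes): DD B8 C7 87 EA 8C AF E2 94 9C E1 82 B3 E1 B7 80 E3 82 95 F1 83 A2 95 F0 93 90 A4.

DD B8 C7 87 EA 8C AF E2 94 9C E1 82 B3 E1 B7 80 E3 82 95 F1 83 A2 95 F0 93 90 A4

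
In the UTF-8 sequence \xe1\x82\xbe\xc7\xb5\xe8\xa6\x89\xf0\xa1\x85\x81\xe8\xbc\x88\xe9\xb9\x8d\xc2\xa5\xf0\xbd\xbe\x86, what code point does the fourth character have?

U+21141

Offset 0: leading byte 0xE1 = 11100001 → 3-byte char #1 = E1 82 BE.
Offset 3: leading byte 0xC7 = 11000111 → 2-byte char #2 = C7 B5.
Offset 5: leading byte 0xE8 = 11101000 → 3-byte char #3 = E8 A6 89.
Offset 8: leading byte 0xF0 = 11110000 → 4-byte char #4 = F0 A1 85 81.
Leading byte 0xF0 = 11110000 matches 11110xxx → 4-byte sequence.
Byte 1: 0xF0 = 11110000, payload 000 (3 bits).
Byte 2: 0xA1 = 10100001 (10xxxxxx ✓), payload 100001.
Byte 3: 0x85 = 10000101 (10xxxxxx ✓), payload 000101.
Byte 4: 0x81 = 10000001 (10xxxxxx ✓), payload 000001.
Concatenate: 000100001000101000001 = 0x21141 (21 bits → U+21141).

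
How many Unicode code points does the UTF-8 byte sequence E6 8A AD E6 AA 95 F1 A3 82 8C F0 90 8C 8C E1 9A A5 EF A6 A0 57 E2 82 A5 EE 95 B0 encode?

Byte at offset 0: 0xE6 = 11100110 → 3-byte char (#1). Advance 3.
Byte at offset 3: 0xE6 = 11100110 → 3-byte char (#2). Advance 3.
Byte at offset 6: 0xF1 = 11110001 → 4-byte char (#3). Advance 4.
Byte at offset 10: 0xF0 = 11110000 → 4-byte char (#4). Advance 4.
Byte at offset 14: 0xE1 = 11100001 → 3-byte char (#5). Advance 3.
Byte at offset 17: 0xEF = 11101111 → 3-byte char (#6). Advance 3.
Byte at offset 20: 0x57 = 01010111 → 1-byte char (#7). Advance 1.
Byte at offset 21: 0xE2 = 11100010 → 3-byte char (#8). Advance 3.
Byte at offset 24: 0xEE = 11101110 → 3-byte char (#9). Advance 3.
Reached end at offset 27 after 9 code points.

9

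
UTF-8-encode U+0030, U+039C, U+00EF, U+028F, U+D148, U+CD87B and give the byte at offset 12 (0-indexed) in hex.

U+0030 → 1-byte form 30 at offsets 0–0.
U+039C → 2-byte form CE 9C at offsets 1–2.
U+00EF → 2-byte form C3 AF at offsets 3–4.
U+028F → 2-byte form CA 8F at offsets 5–6.
U+D148 → 3-byte form ED 85 88 at offsets 7–9.
U+CD87B → 4-byte form F3 8D A1 BB at offsets 10–13.
Offset 12 falls in char 6's range; it's byte 3 of F3 8D A1 BB = 0xA1.

0xA1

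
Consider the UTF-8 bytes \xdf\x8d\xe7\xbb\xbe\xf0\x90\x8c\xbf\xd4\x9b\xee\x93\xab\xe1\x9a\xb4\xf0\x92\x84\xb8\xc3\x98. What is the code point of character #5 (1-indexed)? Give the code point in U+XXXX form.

U+E4EB

Offset 0: leading byte 0xDF = 11011111 → 2-byte char #1 = DF 8D.
Offset 2: leading byte 0xE7 = 11100111 → 3-byte char #2 = E7 BB BE.
Offset 5: leading byte 0xF0 = 11110000 → 4-byte char #3 = F0 90 8C BF.
Offset 9: leading byte 0xD4 = 11010100 → 2-byte char #4 = D4 9B.
Offset 11: leading byte 0xEE = 11101110 → 3-byte char #5 = EE 93 AB.
Leading byte 0xEE = 11101110 matches 1110xxxx → 3-byte sequence.
Byte 1: 0xEE = 11101110, payload 1110 (4 bits).
Byte 2: 0x93 = 10010011 (10xxxxxx ✓), payload 010011.
Byte 3: 0xAB = 10101011 (10xxxxxx ✓), payload 101011.
Concatenate: 1110010011101011 = 0xE4EB (16 bits → U+E4EB).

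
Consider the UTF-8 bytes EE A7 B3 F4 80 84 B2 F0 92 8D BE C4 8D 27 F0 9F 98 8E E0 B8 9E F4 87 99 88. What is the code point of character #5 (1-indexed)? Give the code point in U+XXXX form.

U+0027

Offset 0: leading byte 0xEE = 11101110 → 3-byte char #1 = EE A7 B3.
Offset 3: leading byte 0xF4 = 11110100 → 4-byte char #2 = F4 80 84 B2.
Offset 7: leading byte 0xF0 = 11110000 → 4-byte char #3 = F0 92 8D BE.
Offset 11: leading byte 0xC4 = 11000100 → 2-byte char #4 = C4 8D.
Offset 13: leading byte 0x27 = 00100111 → 1-byte char #5 = 27.
Leading byte 0x27 = 00100111 matches 0xxxxxxx → 1-byte sequence.
Byte 1: 0x27 = 00100111, payload 0100111 (7 bits).
Concatenate: 0100111 = 0x27 (7 bits → U+0027).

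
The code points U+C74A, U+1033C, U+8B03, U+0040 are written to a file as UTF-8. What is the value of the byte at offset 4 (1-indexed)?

1-indexed offset 4 is 0-indexed offset 3.
U+C74A → 3-byte form EC 9D 8A at offsets 0–2.
U+1033C → 4-byte form F0 90 8C BC at offsets 3–6.
Offset 3 falls in char 2's range; it's byte 1 of F0 90 8C BC = 0xF0.

0xF0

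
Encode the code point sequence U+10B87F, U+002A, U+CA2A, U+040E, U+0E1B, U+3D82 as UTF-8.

F4 8B A1 BF 2A EC A8 AA D0 8E E0 B8 9B E3 B6 82

U+10B87F: 4-byte form → F4 8B A1 BF.
U+002A: 1-byte form → 2A.
U+CA2A: 3-byte form → EC A8 AA.
U+040E: 2-byte form → D0 8E.
U+0E1B: 3-byte form → E0 B8 9B.
U+3D82: 3-byte form → E3 B6 82.
Concatenated (16 bytes): F4 8B A1 BF 2A EC A8 AA D0 8E E0 B8 9B E3 B6 82.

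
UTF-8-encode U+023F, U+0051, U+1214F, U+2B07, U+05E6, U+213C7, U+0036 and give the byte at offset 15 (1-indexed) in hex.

0x8F

1-indexed offset 15 is 0-indexed offset 14.
U+023F → 2-byte form C8 BF at offsets 0–1.
U+0051 → 1-byte form 51 at offsets 2–2.
U+1214F → 4-byte form F0 92 85 8F at offsets 3–6.
U+2B07 → 3-byte form E2 AC 87 at offsets 7–9.
U+05E6 → 2-byte form D7 A6 at offsets 10–11.
U+213C7 → 4-byte form F0 A1 8F 87 at offsets 12–15.
Offset 14 falls in char 6's range; it's byte 3 of F0 A1 8F 87 = 0x8F.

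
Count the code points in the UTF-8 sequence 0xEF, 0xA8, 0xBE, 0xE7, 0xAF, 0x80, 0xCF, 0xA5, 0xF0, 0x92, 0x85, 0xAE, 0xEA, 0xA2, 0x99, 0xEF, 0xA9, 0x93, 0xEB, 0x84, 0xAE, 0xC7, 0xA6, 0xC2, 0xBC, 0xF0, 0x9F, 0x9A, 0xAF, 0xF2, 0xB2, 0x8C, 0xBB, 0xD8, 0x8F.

Byte at offset 0: 0xEF = 11101111 → 3-byte char (#1). Advance 3.
Byte at offset 3: 0xE7 = 11100111 → 3-byte char (#2). Advance 3.
Byte at offset 6: 0xCF = 11001111 → 2-byte char (#3). Advance 2.
Byte at offset 8: 0xF0 = 11110000 → 4-byte char (#4). Advance 4.
Byte at offset 12: 0xEA = 11101010 → 3-byte char (#5). Advance 3.
Byte at offset 15: 0xEF = 11101111 → 3-byte char (#6). Advance 3.
Byte at offset 18: 0xEB = 11101011 → 3-byte char (#7). Advance 3.
Byte at offset 21: 0xC7 = 11000111 → 2-byte char (#8). Advance 2.
Byte at offset 23: 0xC2 = 11000010 → 2-byte char (#9). Advance 2.
Byte at offset 25: 0xF0 = 11110000 → 4-byte char (#10). Advance 4.
Byte at offset 29: 0xF2 = 11110010 → 4-byte char (#11). Advance 4.
Byte at offset 33: 0xD8 = 11011000 → 2-byte char (#12). Advance 2.
Reached end at offset 35 after 12 code points.

12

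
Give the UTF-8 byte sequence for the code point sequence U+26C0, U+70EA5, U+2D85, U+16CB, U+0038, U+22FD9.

E2 9B 80 F1 B0 BA A5 E2 B6 85 E1 9B 8B 38 F0 A2 BF 99

U+26C0: 3-byte form → E2 9B 80.
U+70EA5: 4-byte form → F1 B0 BA A5.
U+2D85: 3-byte form → E2 B6 85.
U+16CB: 3-byte form → E1 9B 8B.
U+0038: 1-byte form → 38.
U+22FD9: 4-byte form → F0 A2 BF 99.
Concatenated (18 bytes): E2 9B 80 F1 B0 BA A5 E2 B6 85 E1 9B 8B 38 F0 A2 BF 99.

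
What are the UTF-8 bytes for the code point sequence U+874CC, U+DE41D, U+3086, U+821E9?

F2 87 93 8C F3 9E 90 9D E3 82 86 F2 82 87 A9

U+874CC: 4-byte form → F2 87 93 8C.
U+DE41D: 4-byte form → F3 9E 90 9D.
U+3086: 3-byte form → E3 82 86.
U+821E9: 4-byte form → F2 82 87 A9.
Concatenated (15 bytes): F2 87 93 8C F3 9E 90 9D E3 82 86 F2 82 87 A9.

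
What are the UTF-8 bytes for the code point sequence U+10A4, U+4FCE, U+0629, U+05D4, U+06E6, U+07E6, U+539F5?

E1 82 A4 E4 BF 8E D8 A9 D7 94 DB A6 DF A6 F1 93 A7 B5

U+10A4: 3-byte form → E1 82 A4.
U+4FCE: 3-byte form → E4 BF 8E.
U+0629: 2-byte form → D8 A9.
U+05D4: 2-byte form → D7 94.
U+06E6: 2-byte form → DB A6.
U+07E6: 2-byte form → DF A6.
U+539F5: 4-byte form → F1 93 A7 B5.
Concatenated (18 bytes): E1 82 A4 E4 BF 8E D8 A9 D7 94 DB A6 DF A6 F1 93 A7 B5.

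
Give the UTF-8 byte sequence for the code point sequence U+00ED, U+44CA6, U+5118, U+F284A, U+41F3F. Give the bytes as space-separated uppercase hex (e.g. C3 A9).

C3 AD F1 84 B2 A6 E5 84 98 F3 B2 A1 8A F1 81 BC BF

U+00ED: 2-byte form → C3 AD.
U+44CA6: 4-byte form → F1 84 B2 A6.
U+5118: 3-byte form → E5 84 98.
U+F284A: 4-byte form → F3 B2 A1 8A.
U+41F3F: 4-byte form → F1 81 BC BF.
Concatenated (17 bytes): C3 AD F1 84 B2 A6 E5 84 98 F3 B2 A1 8A F1 81 BC BF.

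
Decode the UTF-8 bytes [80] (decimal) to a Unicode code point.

U+0050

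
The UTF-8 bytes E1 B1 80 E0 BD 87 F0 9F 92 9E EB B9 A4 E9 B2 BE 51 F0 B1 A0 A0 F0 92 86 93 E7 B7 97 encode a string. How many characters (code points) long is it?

9

Byte at offset 0: 0xE1 = 11100001 → 3-byte char (#1). Advance 3.
Byte at offset 3: 0xE0 = 11100000 → 3-byte char (#2). Advance 3.
Byte at offset 6: 0xF0 = 11110000 → 4-byte char (#3). Advance 4.
Byte at offset 10: 0xEB = 11101011 → 3-byte char (#4). Advance 3.
Byte at offset 13: 0xE9 = 11101001 → 3-byte char (#5). Advance 3.
Byte at offset 16: 0x51 = 01010001 → 1-byte char (#6). Advance 1.
Byte at offset 17: 0xF0 = 11110000 → 4-byte char (#7). Advance 4.
Byte at offset 21: 0xF0 = 11110000 → 4-byte char (#8). Advance 4.
Byte at offset 25: 0xE7 = 11100111 → 3-byte char (#9). Advance 3.
Reached end at offset 28 after 9 code points.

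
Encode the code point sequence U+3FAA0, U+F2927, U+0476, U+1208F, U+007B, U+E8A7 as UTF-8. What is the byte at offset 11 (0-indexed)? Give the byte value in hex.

0x92

U+3FAA0 → 4-byte form F0 BF AA A0 at offsets 0–3.
U+F2927 → 4-byte form F3 B2 A4 A7 at offsets 4–7.
U+0476 → 2-byte form D1 B6 at offsets 8–9.
U+1208F → 4-byte form F0 92 82 8F at offsets 10–13.
Offset 11 falls in char 4's range; it's byte 2 of F0 92 82 8F = 0x92.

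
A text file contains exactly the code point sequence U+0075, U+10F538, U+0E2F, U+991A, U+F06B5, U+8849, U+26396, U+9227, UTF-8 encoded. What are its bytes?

75 F4 8F 94 B8 E0 B8 AF E9 A4 9A F3 B0 9A B5 E8 A1 89 F0 A6 8E 96 E9 88 A7

U+0075: 1-byte form → 75.
U+10F538: 4-byte form → F4 8F 94 B8.
U+0E2F: 3-byte form → E0 B8 AF.
U+991A: 3-byte form → E9 A4 9A.
U+F06B5: 4-byte form → F3 B0 9A B5.
U+8849: 3-byte form → E8 A1 89.
U+26396: 4-byte form → F0 A6 8E 96.
U+9227: 3-byte form → E9 88 A7.
Concatenated (25 bytes): 75 F4 8F 94 B8 E0 B8 AF E9 A4 9A F3 B0 9A B5 E8 A1 89 F0 A6 8E 96 E9 88 A7.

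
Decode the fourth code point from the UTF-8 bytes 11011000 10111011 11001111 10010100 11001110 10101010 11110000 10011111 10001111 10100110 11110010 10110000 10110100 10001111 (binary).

Offset 0: leading byte 0xD8 = 11011000 → 2-byte char #1 = D8 BB.
Offset 2: leading byte 0xCF = 11001111 → 2-byte char #2 = CF 94.
Offset 4: leading byte 0xCE = 11001110 → 2-byte char #3 = CE AA.
Offset 6: leading byte 0xF0 = 11110000 → 4-byte char #4 = F0 9F 8F A6.
Leading byte 0xF0 = 11110000 matches 11110xxx → 4-byte sequence.
Byte 1: 0xF0 = 11110000, payload 000 (3 bits).
Byte 2: 0x9F = 10011111 (10xxxxxx ✓), payload 011111.
Byte 3: 0x8F = 10001111 (10xxxxxx ✓), payload 001111.
Byte 4: 0xA6 = 10100110 (10xxxxxx ✓), payload 100110.
Concatenate: 000011111001111100110 = 0x1F3E6 (21 bits → U+1F3E6).

U+1F3E6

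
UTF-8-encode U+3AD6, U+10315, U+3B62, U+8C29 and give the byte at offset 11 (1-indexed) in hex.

1-indexed offset 11 is 0-indexed offset 10.
U+3AD6 → 3-byte form E3 AB 96 at offsets 0–2.
U+10315 → 4-byte form F0 90 8C 95 at offsets 3–6.
U+3B62 → 3-byte form E3 AD A2 at offsets 7–9.
U+8C29 → 3-byte form E8 B0 A9 at offsets 10–12.
Offset 10 falls in char 4's range; it's byte 1 of E8 B0 A9 = 0xE8.

0xE8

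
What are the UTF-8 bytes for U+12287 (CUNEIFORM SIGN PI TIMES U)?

U+12287 = 0x12287 = 74375 decimal. In range U+10000–U+10FFFF → 4-byte form: 11110xxx 10xxxxxx 10xxxxxx 10xxxxxx.
Binary (21 bits): 000010010001010000111.
Split 3+6+6+6: 000 | 010010 | 001010 | 000111.
Byte 1: 11110000 = 0xF0.
Byte 2: 10010010 = 0x92.
Byte 3: 10001010 = 0x8A.
Byte 4: 10000111 = 0x87.

F0 92 8A 87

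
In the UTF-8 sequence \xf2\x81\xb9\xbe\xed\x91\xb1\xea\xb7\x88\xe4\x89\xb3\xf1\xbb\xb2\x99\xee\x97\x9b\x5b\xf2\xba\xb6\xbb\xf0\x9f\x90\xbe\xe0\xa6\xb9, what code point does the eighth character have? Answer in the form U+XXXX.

Offset 0: leading byte 0xF2 = 11110010 → 4-byte char #1 = F2 81 B9 BE.
Offset 4: leading byte 0xED = 11101101 → 3-byte char #2 = ED 91 B1.
Offset 7: leading byte 0xEA = 11101010 → 3-byte char #3 = EA B7 88.
Offset 10: leading byte 0xE4 = 11100100 → 3-byte char #4 = E4 89 B3.
Offset 13: leading byte 0xF1 = 11110001 → 4-byte char #5 = F1 BB B2 99.
Offset 17: leading byte 0xEE = 11101110 → 3-byte char #6 = EE 97 9B.
Offset 20: leading byte 0x5B = 01011011 → 1-byte char #7 = 5B.
Offset 21: leading byte 0xF2 = 11110010 → 4-byte char #8 = F2 BA B6 BB.
Leading byte 0xF2 = 11110010 matches 11110xxx → 4-byte sequence.
Byte 1: 0xF2 = 11110010, payload 010 (3 bits).
Byte 2: 0xBA = 10111010 (10xxxxxx ✓), payload 111010.
Byte 3: 0xB6 = 10110110 (10xxxxxx ✓), payload 110110.
Byte 4: 0xBB = 10111011 (10xxxxxx ✓), payload 111011.
Concatenate: 010111010110110111011 = 0xBADBB (21 bits → U+BADBB).

U+BADBB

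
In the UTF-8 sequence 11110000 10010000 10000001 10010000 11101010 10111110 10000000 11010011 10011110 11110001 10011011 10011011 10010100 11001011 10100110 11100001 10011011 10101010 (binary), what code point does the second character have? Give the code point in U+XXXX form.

U+AF80

Offset 0: leading byte 0xF0 = 11110000 → 4-byte char #1 = F0 90 81 90.
Offset 4: leading byte 0xEA = 11101010 → 3-byte char #2 = EA BE 80.
Leading byte 0xEA = 11101010 matches 1110xxxx → 3-byte sequence.
Byte 1: 0xEA = 11101010, payload 1010 (4 bits).
Byte 2: 0xBE = 10111110 (10xxxxxx ✓), payload 111110.
Byte 3: 0x80 = 10000000 (10xxxxxx ✓), payload 000000.
Concatenate: 1010111110000000 = 0xAF80 (16 bits → U+AF80).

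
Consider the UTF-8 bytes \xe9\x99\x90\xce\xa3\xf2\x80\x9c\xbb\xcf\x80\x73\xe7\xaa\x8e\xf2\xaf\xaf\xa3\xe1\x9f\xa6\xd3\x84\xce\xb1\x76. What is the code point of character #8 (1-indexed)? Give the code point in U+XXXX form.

Offset 0: leading byte 0xE9 = 11101001 → 3-byte char #1 = E9 99 90.
Offset 3: leading byte 0xCE = 11001110 → 2-byte char #2 = CE A3.
Offset 5: leading byte 0xF2 = 11110010 → 4-byte char #3 = F2 80 9C BB.
Offset 9: leading byte 0xCF = 11001111 → 2-byte char #4 = CF 80.
Offset 11: leading byte 0x73 = 01110011 → 1-byte char #5 = 73.
Offset 12: leading byte 0xE7 = 11100111 → 3-byte char #6 = E7 AA 8E.
Offset 15: leading byte 0xF2 = 11110010 → 4-byte char #7 = F2 AF AF A3.
Offset 19: leading byte 0xE1 = 11100001 → 3-byte char #8 = E1 9F A6.
Leading byte 0xE1 = 11100001 matches 1110xxxx → 3-byte sequence.
Byte 1: 0xE1 = 11100001, payload 0001 (4 bits).
Byte 2: 0x9F = 10011111 (10xxxxxx ✓), payload 011111.
Byte 3: 0xA6 = 10100110 (10xxxxxx ✓), payload 100110.
Concatenate: 0001011111100110 = 0x17E6 (16 bits → U+17E6).

U+17E6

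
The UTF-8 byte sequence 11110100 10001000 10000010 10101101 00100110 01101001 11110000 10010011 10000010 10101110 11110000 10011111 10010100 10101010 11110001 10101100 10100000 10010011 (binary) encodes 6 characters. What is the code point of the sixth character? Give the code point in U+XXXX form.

Offset 0: leading byte 0xF4 = 11110100 → 4-byte char #1 = F4 88 82 AD.
Offset 4: leading byte 0x26 = 00100110 → 1-byte char #2 = 26.
Offset 5: leading byte 0x69 = 01101001 → 1-byte char #3 = 69.
Offset 6: leading byte 0xF0 = 11110000 → 4-byte char #4 = F0 93 82 AE.
Offset 10: leading byte 0xF0 = 11110000 → 4-byte char #5 = F0 9F 94 AA.
Offset 14: leading byte 0xF1 = 11110001 → 4-byte char #6 = F1 AC A0 93.
Leading byte 0xF1 = 11110001 matches 11110xxx → 4-byte sequence.
Byte 1: 0xF1 = 11110001, payload 001 (3 bits).
Byte 2: 0xAC = 10101100 (10xxxxxx ✓), payload 101100.
Byte 3: 0xA0 = 10100000 (10xxxxxx ✓), payload 100000.
Byte 4: 0x93 = 10010011 (10xxxxxx ✓), payload 010011.
Concatenate: 001101100100000010011 = 0x6C813 (21 bits → U+6C813).

U+6C813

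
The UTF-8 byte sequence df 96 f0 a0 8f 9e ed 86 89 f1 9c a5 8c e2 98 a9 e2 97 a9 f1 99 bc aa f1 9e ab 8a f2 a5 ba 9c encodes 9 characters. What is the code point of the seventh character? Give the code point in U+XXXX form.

Offset 0: leading byte 0xDF = 11011111 → 2-byte char #1 = DF 96.
Offset 2: leading byte 0xF0 = 11110000 → 4-byte char #2 = F0 A0 8F 9E.
Offset 6: leading byte 0xED = 11101101 → 3-byte char #3 = ED 86 89.
Offset 9: leading byte 0xF1 = 11110001 → 4-byte char #4 = F1 9C A5 8C.
Offset 13: leading byte 0xE2 = 11100010 → 3-byte char #5 = E2 98 A9.
Offset 16: leading byte 0xE2 = 11100010 → 3-byte char #6 = E2 97 A9.
Offset 19: leading byte 0xF1 = 11110001 → 4-byte char #7 = F1 99 BC AA.
Leading byte 0xF1 = 11110001 matches 11110xxx → 4-byte sequence.
Byte 1: 0xF1 = 11110001, payload 001 (3 bits).
Byte 2: 0x99 = 10011001 (10xxxxxx ✓), payload 011001.
Byte 3: 0xBC = 10111100 (10xxxxxx ✓), payload 111100.
Byte 4: 0xAA = 10101010 (10xxxxxx ✓), payload 101010.
Concatenate: 001011001111100101010 = 0x59F2A (21 bits → U+59F2A).

U+59F2A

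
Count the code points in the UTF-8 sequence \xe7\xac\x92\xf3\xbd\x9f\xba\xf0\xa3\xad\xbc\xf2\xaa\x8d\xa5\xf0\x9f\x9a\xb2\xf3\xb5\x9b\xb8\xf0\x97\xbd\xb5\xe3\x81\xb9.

Byte at offset 0: 0xE7 = 11100111 → 3-byte char (#1). Advance 3.
Byte at offset 3: 0xF3 = 11110011 → 4-byte char (#2). Advance 4.
Byte at offset 7: 0xF0 = 11110000 → 4-byte char (#3). Advance 4.
Byte at offset 11: 0xF2 = 11110010 → 4-byte char (#4). Advance 4.
Byte at offset 15: 0xF0 = 11110000 → 4-byte char (#5). Advance 4.
Byte at offset 19: 0xF3 = 11110011 → 4-byte char (#6). Advance 4.
Byte at offset 23: 0xF0 = 11110000 → 4-byte char (#7). Advance 4.
Byte at offset 27: 0xE3 = 11100011 → 3-byte char (#8). Advance 3.
Reached end at offset 30 after 8 code points.

8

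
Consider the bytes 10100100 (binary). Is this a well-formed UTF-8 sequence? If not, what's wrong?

invalid (continuation byte with no leading byte)

Byte 0xA4 = 10100100 has the form 10xxxxxx — a continuation byte — but there is no preceding leading byte.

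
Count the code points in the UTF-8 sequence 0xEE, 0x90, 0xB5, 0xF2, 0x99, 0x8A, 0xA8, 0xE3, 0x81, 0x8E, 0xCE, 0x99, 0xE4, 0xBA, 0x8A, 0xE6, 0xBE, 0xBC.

Byte at offset 0: 0xEE = 11101110 → 3-byte char (#1). Advance 3.
Byte at offset 3: 0xF2 = 11110010 → 4-byte char (#2). Advance 4.
Byte at offset 7: 0xE3 = 11100011 → 3-byte char (#3). Advance 3.
Byte at offset 10: 0xCE = 11001110 → 2-byte char (#4). Advance 2.
Byte at offset 12: 0xE4 = 11100100 → 3-byte char (#5). Advance 3.
Byte at offset 15: 0xE6 = 11100110 → 3-byte char (#6). Advance 3.
Reached end at offset 18 after 6 code points.

6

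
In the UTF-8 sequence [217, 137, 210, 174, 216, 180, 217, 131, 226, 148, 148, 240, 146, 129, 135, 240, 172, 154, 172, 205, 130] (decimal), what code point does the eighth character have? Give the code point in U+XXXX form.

U+0342

Offset 0: leading byte 0xD9 = 11011001 → 2-byte char #1 = D9 89.
Offset 2: leading byte 0xD2 = 11010010 → 2-byte char #2 = D2 AE.
Offset 4: leading byte 0xD8 = 11011000 → 2-byte char #3 = D8 B4.
Offset 6: leading byte 0xD9 = 11011001 → 2-byte char #4 = D9 83.
Offset 8: leading byte 0xE2 = 11100010 → 3-byte char #5 = E2 94 94.
Offset 11: leading byte 0xF0 = 11110000 → 4-byte char #6 = F0 92 81 87.
Offset 15: leading byte 0xF0 = 11110000 → 4-byte char #7 = F0 AC 9A AC.
Offset 19: leading byte 0xCD = 11001101 → 2-byte char #8 = CD 82.
Leading byte 0xCD = 11001101 matches 110xxxxx → 2-byte sequence.
Byte 1: 0xCD = 11001101, payload 01101 (5 bits).
Byte 2: 0x82 = 10000010 (10xxxxxx ✓), payload 000010.
Concatenate: 01101000010 = 0x342 (11 bits → U+0342).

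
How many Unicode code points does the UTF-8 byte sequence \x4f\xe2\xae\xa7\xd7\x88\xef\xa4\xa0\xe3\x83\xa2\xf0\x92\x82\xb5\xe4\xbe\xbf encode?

Byte at offset 0: 0x4F = 01001111 → 1-byte char (#1). Advance 1.
Byte at offset 1: 0xE2 = 11100010 → 3-byte char (#2). Advance 3.
Byte at offset 4: 0xD7 = 11010111 → 2-byte char (#3). Advance 2.
Byte at offset 6: 0xEF = 11101111 → 3-byte char (#4). Advance 3.
Byte at offset 9: 0xE3 = 11100011 → 3-byte char (#5). Advance 3.
Byte at offset 12: 0xF0 = 11110000 → 4-byte char (#6). Advance 4.
Byte at offset 16: 0xE4 = 11100100 → 3-byte char (#7). Advance 3.
Reached end at offset 19 after 7 code points.

7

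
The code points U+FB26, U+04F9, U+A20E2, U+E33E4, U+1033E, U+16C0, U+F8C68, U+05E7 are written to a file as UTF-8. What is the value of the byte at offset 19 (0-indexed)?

0x80

U+FB26 → 3-byte form EF AC A6 at offsets 0–2.
U+04F9 → 2-byte form D3 B9 at offsets 3–4.
U+A20E2 → 4-byte form F2 A2 83 A2 at offsets 5–8.
U+E33E4 → 4-byte form F3 A3 8F A4 at offsets 9–12.
U+1033E → 4-byte form F0 90 8C BE at offsets 13–16.
U+16C0 → 3-byte form E1 9B 80 at offsets 17–19.
Offset 19 falls in char 6's range; it's byte 3 of E1 9B 80 = 0x80.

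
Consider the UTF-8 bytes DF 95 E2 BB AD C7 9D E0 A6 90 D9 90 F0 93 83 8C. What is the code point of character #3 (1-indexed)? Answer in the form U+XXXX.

U+01DD

Offset 0: leading byte 0xDF = 11011111 → 2-byte char #1 = DF 95.
Offset 2: leading byte 0xE2 = 11100010 → 3-byte char #2 = E2 BB AD.
Offset 5: leading byte 0xC7 = 11000111 → 2-byte char #3 = C7 9D.
Leading byte 0xC7 = 11000111 matches 110xxxxx → 2-byte sequence.
Byte 1: 0xC7 = 11000111, payload 00111 (5 bits).
Byte 2: 0x9D = 10011101 (10xxxxxx ✓), payload 011101.
Concatenate: 00111011101 = 0x1DD (11 bits → U+01DD).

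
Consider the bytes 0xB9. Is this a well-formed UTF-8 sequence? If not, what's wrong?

Byte 0xB9 = 10111001 has the form 10xxxxxx — a continuation byte — but there is no preceding leading byte.

invalid (continuation byte with no leading byte)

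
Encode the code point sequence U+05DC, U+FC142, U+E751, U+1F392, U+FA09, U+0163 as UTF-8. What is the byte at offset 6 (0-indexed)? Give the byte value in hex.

U+05DC → 2-byte form D7 9C at offsets 0–1.
U+FC142 → 4-byte form F3 BC 85 82 at offsets 2–5.
U+E751 → 3-byte form EE 9D 91 at offsets 6–8.
Offset 6 falls in char 3's range; it's byte 1 of EE 9D 91 = 0xEE.

0xEE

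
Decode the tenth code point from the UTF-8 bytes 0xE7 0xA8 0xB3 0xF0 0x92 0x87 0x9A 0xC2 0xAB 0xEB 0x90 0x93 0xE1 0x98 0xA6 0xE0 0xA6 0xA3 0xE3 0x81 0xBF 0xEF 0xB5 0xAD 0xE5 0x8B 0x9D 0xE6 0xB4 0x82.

Offset 0: leading byte 0xE7 = 11100111 → 3-byte char #1 = E7 A8 B3.
Offset 3: leading byte 0xF0 = 11110000 → 4-byte char #2 = F0 92 87 9A.
Offset 7: leading byte 0xC2 = 11000010 → 2-byte char #3 = C2 AB.
Offset 9: leading byte 0xEB = 11101011 → 3-byte char #4 = EB 90 93.
Offset 12: leading byte 0xE1 = 11100001 → 3-byte char #5 = E1 98 A6.
Offset 15: leading byte 0xE0 = 11100000 → 3-byte char #6 = E0 A6 A3.
Offset 18: leading byte 0xE3 = 11100011 → 3-byte char #7 = E3 81 BF.
Offset 21: leading byte 0xEF = 11101111 → 3-byte char #8 = EF B5 AD.
Offset 24: leading byte 0xE5 = 11100101 → 3-byte char #9 = E5 8B 9D.
Offset 27: leading byte 0xE6 = 11100110 → 3-byte char #10 = E6 B4 82.
Leading byte 0xE6 = 11100110 matches 1110xxxx → 3-byte sequence.
Byte 1: 0xE6 = 11100110, payload 0110 (4 bits).
Byte 2: 0xB4 = 10110100 (10xxxxxx ✓), payload 110100.
Byte 3: 0x82 = 10000010 (10xxxxxx ✓), payload 000010.
Concatenate: 0110110100000010 = 0x6D02 (16 bits → U+6D02).

U+6D02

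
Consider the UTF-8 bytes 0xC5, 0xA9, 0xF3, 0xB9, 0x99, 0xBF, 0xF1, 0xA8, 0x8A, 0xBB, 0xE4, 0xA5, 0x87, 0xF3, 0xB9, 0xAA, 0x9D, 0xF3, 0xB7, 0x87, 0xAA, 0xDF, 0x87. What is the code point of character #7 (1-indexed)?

Offset 0: leading byte 0xC5 = 11000101 → 2-byte char #1 = C5 A9.
Offset 2: leading byte 0xF3 = 11110011 → 4-byte char #2 = F3 B9 99 BF.
Offset 6: leading byte 0xF1 = 11110001 → 4-byte char #3 = F1 A8 8A BB.
Offset 10: leading byte 0xE4 = 11100100 → 3-byte char #4 = E4 A5 87.
Offset 13: leading byte 0xF3 = 11110011 → 4-byte char #5 = F3 B9 AA 9D.
Offset 17: leading byte 0xF3 = 11110011 → 4-byte char #6 = F3 B7 87 AA.
Offset 21: leading byte 0xDF = 11011111 → 2-byte char #7 = DF 87.
Leading byte 0xDF = 11011111 matches 110xxxxx → 2-byte sequence.
Byte 1: 0xDF = 11011111, payload 11111 (5 bits).
Byte 2: 0x87 = 10000111 (10xxxxxx ✓), payload 000111.
Concatenate: 11111000111 = 0x7C7 (11 bits → U+07C7).

U+07C7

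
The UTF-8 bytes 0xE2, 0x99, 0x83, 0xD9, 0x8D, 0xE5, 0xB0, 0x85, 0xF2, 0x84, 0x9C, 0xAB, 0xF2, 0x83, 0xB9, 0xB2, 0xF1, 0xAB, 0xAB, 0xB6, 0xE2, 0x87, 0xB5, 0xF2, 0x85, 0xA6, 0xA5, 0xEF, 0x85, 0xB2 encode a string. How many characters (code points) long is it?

9

Byte at offset 0: 0xE2 = 11100010 → 3-byte char (#1). Advance 3.
Byte at offset 3: 0xD9 = 11011001 → 2-byte char (#2). Advance 2.
Byte at offset 5: 0xE5 = 11100101 → 3-byte char (#3). Advance 3.
Byte at offset 8: 0xF2 = 11110010 → 4-byte char (#4). Advance 4.
Byte at offset 12: 0xF2 = 11110010 → 4-byte char (#5). Advance 4.
Byte at offset 16: 0xF1 = 11110001 → 4-byte char (#6). Advance 4.
Byte at offset 20: 0xE2 = 11100010 → 3-byte char (#7). Advance 3.
Byte at offset 23: 0xF2 = 11110010 → 4-byte char (#8). Advance 4.
Byte at offset 27: 0xEF = 11101111 → 3-byte char (#9). Advance 3.
Reached end at offset 30 after 9 code points.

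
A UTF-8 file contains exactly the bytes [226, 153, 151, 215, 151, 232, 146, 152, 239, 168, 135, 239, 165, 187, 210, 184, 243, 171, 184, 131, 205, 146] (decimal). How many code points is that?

8

Byte at offset 0: 0xE2 = 11100010 → 3-byte char (#1). Advance 3.
Byte at offset 3: 0xD7 = 11010111 → 2-byte char (#2). Advance 2.
Byte at offset 5: 0xE8 = 11101000 → 3-byte char (#3). Advance 3.
Byte at offset 8: 0xEF = 11101111 → 3-byte char (#4). Advance 3.
Byte at offset 11: 0xEF = 11101111 → 3-byte char (#5). Advance 3.
Byte at offset 14: 0xD2 = 11010010 → 2-byte char (#6). Advance 2.
Byte at offset 16: 0xF3 = 11110011 → 4-byte char (#7). Advance 4.
Byte at offset 20: 0xCD = 11001101 → 2-byte char (#8). Advance 2.
Reached end at offset 22 after 8 code points.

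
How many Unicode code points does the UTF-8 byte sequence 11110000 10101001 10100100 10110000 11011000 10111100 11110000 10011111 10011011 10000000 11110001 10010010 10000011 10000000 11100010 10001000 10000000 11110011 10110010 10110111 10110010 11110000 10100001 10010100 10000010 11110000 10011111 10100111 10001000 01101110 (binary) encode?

9

Byte at offset 0: 0xF0 = 11110000 → 4-byte char (#1). Advance 4.
Byte at offset 4: 0xD8 = 11011000 → 2-byte char (#2). Advance 2.
Byte at offset 6: 0xF0 = 11110000 → 4-byte char (#3). Advance 4.
Byte at offset 10: 0xF1 = 11110001 → 4-byte char (#4). Advance 4.
Byte at offset 14: 0xE2 = 11100010 → 3-byte char (#5). Advance 3.
Byte at offset 17: 0xF3 = 11110011 → 4-byte char (#6). Advance 4.
Byte at offset 21: 0xF0 = 11110000 → 4-byte char (#7). Advance 4.
Byte at offset 25: 0xF0 = 11110000 → 4-byte char (#8). Advance 4.
Byte at offset 29: 0x6E = 01101110 → 1-byte char (#9). Advance 1.
Reached end at offset 30 after 9 code points.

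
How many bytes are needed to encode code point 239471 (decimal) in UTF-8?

4

U+3A76F = 0x3A76F. UTF-8 uses 1 byte below 0x80, 2 below 0x800, 3 below 0x10000, 4 up to 0x10FFFF. 0x3A76F is in U+10000–U+10FFFF → 4 bytes.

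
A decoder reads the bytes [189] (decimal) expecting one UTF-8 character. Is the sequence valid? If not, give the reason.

invalid (continuation byte with no leading byte)

Byte 0xBD = 10111101 has the form 10xxxxxx — a continuation byte — but there is no preceding leading byte.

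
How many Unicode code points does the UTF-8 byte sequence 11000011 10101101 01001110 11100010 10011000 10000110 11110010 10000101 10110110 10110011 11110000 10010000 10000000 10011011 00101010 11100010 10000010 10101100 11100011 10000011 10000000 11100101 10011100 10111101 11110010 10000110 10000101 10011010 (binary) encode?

Byte at offset 0: 0xC3 = 11000011 → 2-byte char (#1). Advance 2.
Byte at offset 2: 0x4E = 01001110 → 1-byte char (#2). Advance 1.
Byte at offset 3: 0xE2 = 11100010 → 3-byte char (#3). Advance 3.
Byte at offset 6: 0xF2 = 11110010 → 4-byte char (#4). Advance 4.
Byte at offset 10: 0xF0 = 11110000 → 4-byte char (#5). Advance 4.
Byte at offset 14: 0x2A = 00101010 → 1-byte char (#6). Advance 1.
Byte at offset 15: 0xE2 = 11100010 → 3-byte char (#7). Advance 3.
Byte at offset 18: 0xE3 = 11100011 → 3-byte char (#8). Advance 3.
Byte at offset 21: 0xE5 = 11100101 → 3-byte char (#9). Advance 3.
Byte at offset 24: 0xF2 = 11110010 → 4-byte char (#10). Advance 4.
Reached end at offset 28 after 10 code points.

10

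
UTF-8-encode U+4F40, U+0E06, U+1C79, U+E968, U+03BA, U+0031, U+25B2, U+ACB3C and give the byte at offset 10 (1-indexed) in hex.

1-indexed offset 10 is 0-indexed offset 9.
U+4F40 → 3-byte form E4 BD 80 at offsets 0–2.
U+0E06 → 3-byte form E0 B8 86 at offsets 3–5.
U+1C79 → 3-byte form E1 B1 B9 at offsets 6–8.
U+E968 → 3-byte form EE A5 A8 at offsets 9–11.
Offset 9 falls in char 4's range; it's byte 1 of EE A5 A8 = 0xEE.

0xEE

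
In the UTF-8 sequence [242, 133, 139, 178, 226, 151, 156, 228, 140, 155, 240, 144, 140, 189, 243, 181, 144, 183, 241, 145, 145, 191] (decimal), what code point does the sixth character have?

Offset 0: leading byte 0xF2 = 11110010 → 4-byte char #1 = F2 85 8B B2.
Offset 4: leading byte 0xE2 = 11100010 → 3-byte char #2 = E2 97 9C.
Offset 7: leading byte 0xE4 = 11100100 → 3-byte char #3 = E4 8C 9B.
Offset 10: leading byte 0xF0 = 11110000 → 4-byte char #4 = F0 90 8C BD.
Offset 14: leading byte 0xF3 = 11110011 → 4-byte char #5 = F3 B5 90 B7.
Offset 18: leading byte 0xF1 = 11110001 → 4-byte char #6 = F1 91 91 BF.
Leading byte 0xF1 = 11110001 matches 11110xxx → 4-byte sequence.
Byte 1: 0xF1 = 11110001, payload 001 (3 bits).
Byte 2: 0x91 = 10010001 (10xxxxxx ✓), payload 010001.
Byte 3: 0x91 = 10010001 (10xxxxxx ✓), payload 010001.
Byte 4: 0xBF = 10111111 (10xxxxxx ✓), payload 111111.
Concatenate: 001010001010001111111 = 0x5147F (21 bits → U+5147F).

U+5147F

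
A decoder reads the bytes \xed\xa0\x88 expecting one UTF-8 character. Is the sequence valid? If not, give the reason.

invalid (encodes a surrogate (U+D800–U+DFFF))

Structurally a 3-byte sequence; payload = 0xD808.
But 0xD808 is in U+D800–U+DFFF, the surrogate range. Surrogates are not Unicode scalar values and are forbidden in UTF-8.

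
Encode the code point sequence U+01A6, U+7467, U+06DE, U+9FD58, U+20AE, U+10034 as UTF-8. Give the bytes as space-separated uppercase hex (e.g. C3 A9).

C6 A6 E7 91 A7 DB 9E F2 9F B5 98 E2 82 AE F0 90 80 B4

U+01A6: 2-byte form → C6 A6.
U+7467: 3-byte form → E7 91 A7.
U+06DE: 2-byte form → DB 9E.
U+9FD58: 4-byte form → F2 9F B5 98.
U+20AE: 3-byte form → E2 82 AE.
U+10034: 4-byte form → F0 90 80 B4.
Concatenated (18 bytes): C6 A6 E7 91 A7 DB 9E F2 9F B5 98 E2 82 AE F0 90 80 B4.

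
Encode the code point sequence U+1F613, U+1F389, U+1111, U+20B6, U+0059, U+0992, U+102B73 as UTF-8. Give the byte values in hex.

U+1F613: 4-byte form → F0 9F 98 93.
U+1F389: 4-byte form → F0 9F 8E 89.
U+1111: 3-byte form → E1 84 91.
U+20B6: 3-byte form → E2 82 B6.
U+0059: 1-byte form → 59.
U+0992: 3-byte form → E0 A6 92.
U+102B73: 4-byte form → F4 82 AD B3.
Concatenated (22 bytes): F0 9F 98 93 F0 9F 8E 89 E1 84 91 E2 82 B6 59 E0 A6 92 F4 82 AD B3.

F0 9F 98 93 F0 9F 8E 89 E1 84 91 E2 82 B6 59 E0 A6 92 F4 82 AD B3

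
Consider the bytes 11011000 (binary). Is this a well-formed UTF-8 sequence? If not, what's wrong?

Leading byte 0xD8 = 11011000 → 2-byte form, but only 1 byte is present.

invalid (sequence truncated)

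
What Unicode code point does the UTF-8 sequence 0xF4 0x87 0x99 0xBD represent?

U+10767D

Leading byte 0xF4 = 11110100 matches 11110xxx → 4-byte sequence.
Byte 1: 0xF4 = 11110100, payload 100 (3 bits).
Byte 2: 0x87 = 10000111 (10xxxxxx ✓), payload 000111.
Byte 3: 0x99 = 10011001 (10xxxxxx ✓), payload 011001.
Byte 4: 0xBD = 10111101 (10xxxxxx ✓), payload 111101.
Concatenate: 100000111011001111101 = 0x10767D (21 bits → U+10767D).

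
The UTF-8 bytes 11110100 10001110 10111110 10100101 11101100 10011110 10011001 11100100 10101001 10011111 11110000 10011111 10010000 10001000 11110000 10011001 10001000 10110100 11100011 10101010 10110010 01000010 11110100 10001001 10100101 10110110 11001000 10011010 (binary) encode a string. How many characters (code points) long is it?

9

Byte at offset 0: 0xF4 = 11110100 → 4-byte char (#1). Advance 4.
Byte at offset 4: 0xEC = 11101100 → 3-byte char (#2). Advance 3.
Byte at offset 7: 0xE4 = 11100100 → 3-byte char (#3). Advance 3.
Byte at offset 10: 0xF0 = 11110000 → 4-byte char (#4). Advance 4.
Byte at offset 14: 0xF0 = 11110000 → 4-byte char (#5). Advance 4.
Byte at offset 18: 0xE3 = 11100011 → 3-byte char (#6). Advance 3.
Byte at offset 21: 0x42 = 01000010 → 1-byte char (#7). Advance 1.
Byte at offset 22: 0xF4 = 11110100 → 4-byte char (#8). Advance 4.
Byte at offset 26: 0xC8 = 11001000 → 2-byte char (#9). Advance 2.
Reached end at offset 28 after 9 code points.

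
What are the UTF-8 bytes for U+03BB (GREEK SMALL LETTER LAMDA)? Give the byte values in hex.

U+03BB = 0x3BB = 955 decimal. In range U+0080–U+07FF → 2-byte form: 110xxxxx 10xxxxxx.
Binary (11 bits): 01110111011.
Split 5+6: 01110 | 111011.
Byte 1: 11001110 = 0xCE.
Byte 2: 10111011 = 0xBB.

CE BB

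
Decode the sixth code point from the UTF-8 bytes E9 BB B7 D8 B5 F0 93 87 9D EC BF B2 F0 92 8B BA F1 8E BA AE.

U+4EEAE

Offset 0: leading byte 0xE9 = 11101001 → 3-byte char #1 = E9 BB B7.
Offset 3: leading byte 0xD8 = 11011000 → 2-byte char #2 = D8 B5.
Offset 5: leading byte 0xF0 = 11110000 → 4-byte char #3 = F0 93 87 9D.
Offset 9: leading byte 0xEC = 11101100 → 3-byte char #4 = EC BF B2.
Offset 12: leading byte 0xF0 = 11110000 → 4-byte char #5 = F0 92 8B BA.
Offset 16: leading byte 0xF1 = 11110001 → 4-byte char #6 = F1 8E BA AE.
Leading byte 0xF1 = 11110001 matches 11110xxx → 4-byte sequence.
Byte 1: 0xF1 = 11110001, payload 001 (3 bits).
Byte 2: 0x8E = 10001110 (10xxxxxx ✓), payload 001110.
Byte 3: 0xBA = 10111010 (10xxxxxx ✓), payload 111010.
Byte 4: 0xAE = 10101110 (10xxxxxx ✓), payload 101110.
Concatenate: 001001110111010101110 = 0x4EEAE (21 bits → U+4EEAE).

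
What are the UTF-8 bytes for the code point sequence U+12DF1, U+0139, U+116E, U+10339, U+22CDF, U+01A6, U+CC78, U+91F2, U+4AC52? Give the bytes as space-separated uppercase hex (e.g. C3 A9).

U+12DF1: 4-byte form → F0 92 B7 B1.
U+0139: 2-byte form → C4 B9.
U+116E: 3-byte form → E1 85 AE.
U+10339: 4-byte form → F0 90 8C B9.
U+22CDF: 4-byte form → F0 A2 B3 9F.
U+01A6: 2-byte form → C6 A6.
U+CC78: 3-byte form → EC B1 B8.
U+91F2: 3-byte form → E9 87 B2.
U+4AC52: 4-byte form → F1 8A B1 92.
Concatenated (29 bytes): F0 92 B7 B1 C4 B9 E1 85 AE F0 90 8C B9 F0 A2 B3 9F C6 A6 EC B1 B8 E9 87 B2 F1 8A B1 92.

F0 92 B7 B1 C4 B9 E1 85 AE F0 90 8C B9 F0 A2 B3 9F C6 A6 EC B1 B8 E9 87 B2 F1 8A B1 92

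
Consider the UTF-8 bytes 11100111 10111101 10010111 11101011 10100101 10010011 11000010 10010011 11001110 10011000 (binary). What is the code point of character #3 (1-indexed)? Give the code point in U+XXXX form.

U+0093

Offset 0: leading byte 0xE7 = 11100111 → 3-byte char #1 = E7 BD 97.
Offset 3: leading byte 0xEB = 11101011 → 3-byte char #2 = EB A5 93.
Offset 6: leading byte 0xC2 = 11000010 → 2-byte char #3 = C2 93.
Leading byte 0xC2 = 11000010 matches 110xxxxx → 2-byte sequence.
Byte 1: 0xC2 = 11000010, payload 00010 (5 bits).
Byte 2: 0x93 = 10010011 (10xxxxxx ✓), payload 010011.
Concatenate: 00010010011 = 0x93 (11 bits → U+0093).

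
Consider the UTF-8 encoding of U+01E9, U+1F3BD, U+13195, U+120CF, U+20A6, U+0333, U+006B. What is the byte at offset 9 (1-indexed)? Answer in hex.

1-indexed offset 9 is 0-indexed offset 8.
U+01E9 → 2-byte form C7 A9 at offsets 0–1.
U+1F3BD → 4-byte form F0 9F 8E BD at offsets 2–5.
U+13195 → 4-byte form F0 93 86 95 at offsets 6–9.
Offset 8 falls in char 3's range; it's byte 3 of F0 93 86 95 = 0x86.

0x86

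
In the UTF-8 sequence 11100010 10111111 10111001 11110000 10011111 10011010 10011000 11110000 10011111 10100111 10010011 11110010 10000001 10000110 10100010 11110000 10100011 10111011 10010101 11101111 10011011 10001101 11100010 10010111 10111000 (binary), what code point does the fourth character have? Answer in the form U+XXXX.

U+811A2

Offset 0: leading byte 0xE2 = 11100010 → 3-byte char #1 = E2 BF B9.
Offset 3: leading byte 0xF0 = 11110000 → 4-byte char #2 = F0 9F 9A 98.
Offset 7: leading byte 0xF0 = 11110000 → 4-byte char #3 = F0 9F A7 93.
Offset 11: leading byte 0xF2 = 11110010 → 4-byte char #4 = F2 81 86 A2.
Leading byte 0xF2 = 11110010 matches 11110xxx → 4-byte sequence.
Byte 1: 0xF2 = 11110010, payload 010 (3 bits).
Byte 2: 0x81 = 10000001 (10xxxxxx ✓), payload 000001.
Byte 3: 0x86 = 10000110 (10xxxxxx ✓), payload 000110.
Byte 4: 0xA2 = 10100010 (10xxxxxx ✓), payload 100010.
Concatenate: 010000001000110100010 = 0x811A2 (21 bits → U+811A2).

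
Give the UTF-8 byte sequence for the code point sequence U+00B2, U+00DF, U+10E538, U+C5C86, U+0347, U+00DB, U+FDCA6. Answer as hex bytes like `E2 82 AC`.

U+00B2: 2-byte form → C2 B2.
U+00DF: 2-byte form → C3 9F.
U+10E538: 4-byte form → F4 8E 94 B8.
U+C5C86: 4-byte form → F3 85 B2 86.
U+0347: 2-byte form → CD 87.
U+00DB: 2-byte form → C3 9B.
U+FDCA6: 4-byte form → F3 BD B2 A6.
Concatenated (20 bytes): C2 B2 C3 9F F4 8E 94 B8 F3 85 B2 86 CD 87 C3 9B F3 BD B2 A6.

C2 B2 C3 9F F4 8E 94 B8 F3 85 B2 86 CD 87 C3 9B F3 BD B2 A6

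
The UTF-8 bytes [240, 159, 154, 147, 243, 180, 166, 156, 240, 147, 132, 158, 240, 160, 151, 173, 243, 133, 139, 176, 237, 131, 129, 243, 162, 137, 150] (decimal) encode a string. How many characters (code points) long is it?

Byte at offset 0: 0xF0 = 11110000 → 4-byte char (#1). Advance 4.
Byte at offset 4: 0xF3 = 11110011 → 4-byte char (#2). Advance 4.
Byte at offset 8: 0xF0 = 11110000 → 4-byte char (#3). Advance 4.
Byte at offset 12: 0xF0 = 11110000 → 4-byte char (#4). Advance 4.
Byte at offset 16: 0xF3 = 11110011 → 4-byte char (#5). Advance 4.
Byte at offset 20: 0xED = 11101101 → 3-byte char (#6). Advance 3.
Byte at offset 23: 0xF3 = 11110011 → 4-byte char (#7). Advance 4.
Reached end at offset 27 after 7 code points.

7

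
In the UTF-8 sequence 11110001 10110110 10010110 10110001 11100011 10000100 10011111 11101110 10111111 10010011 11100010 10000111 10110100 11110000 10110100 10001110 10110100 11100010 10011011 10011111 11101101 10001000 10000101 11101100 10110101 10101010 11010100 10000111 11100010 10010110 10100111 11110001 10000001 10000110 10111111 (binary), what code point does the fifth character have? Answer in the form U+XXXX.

Offset 0: leading byte 0xF1 = 11110001 → 4-byte char #1 = F1 B6 96 B1.
Offset 4: leading byte 0xE3 = 11100011 → 3-byte char #2 = E3 84 9F.
Offset 7: leading byte 0xEE = 11101110 → 3-byte char #3 = EE BF 93.
Offset 10: leading byte 0xE2 = 11100010 → 3-byte char #4 = E2 87 B4.
Offset 13: leading byte 0xF0 = 11110000 → 4-byte char #5 = F0 B4 8E B4.
Leading byte 0xF0 = 11110000 matches 11110xxx → 4-byte sequence.
Byte 1: 0xF0 = 11110000, payload 000 (3 bits).
Byte 2: 0xB4 = 10110100 (10xxxxxx ✓), payload 110100.
Byte 3: 0x8E = 10001110 (10xxxxxx ✓), payload 001110.
Byte 4: 0xB4 = 10110100 (10xxxxxx ✓), payload 110100.
Concatenate: 000110100001110110100 = 0x343B4 (21 bits → U+343B4).

U+343B4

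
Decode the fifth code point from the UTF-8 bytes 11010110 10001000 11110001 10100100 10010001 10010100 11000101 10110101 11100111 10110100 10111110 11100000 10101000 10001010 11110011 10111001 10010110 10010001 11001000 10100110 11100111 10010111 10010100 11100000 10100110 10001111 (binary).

U+0A0A

Offset 0: leading byte 0xD6 = 11010110 → 2-byte char #1 = D6 88.
Offset 2: leading byte 0xF1 = 11110001 → 4-byte char #2 = F1 A4 91 94.
Offset 6: leading byte 0xC5 = 11000101 → 2-byte char #3 = C5 B5.
Offset 8: leading byte 0xE7 = 11100111 → 3-byte char #4 = E7 B4 BE.
Offset 11: leading byte 0xE0 = 11100000 → 3-byte char #5 = E0 A8 8A.
Leading byte 0xE0 = 11100000 matches 1110xxxx → 3-byte sequence.
Byte 1: 0xE0 = 11100000, payload 0000 (4 bits).
Byte 2: 0xA8 = 10101000 (10xxxxxx ✓), payload 101000.
Byte 3: 0x8A = 10001010 (10xxxxxx ✓), payload 001010.
Concatenate: 0000101000001010 = 0xA0A (16 bits → U+0A0A).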